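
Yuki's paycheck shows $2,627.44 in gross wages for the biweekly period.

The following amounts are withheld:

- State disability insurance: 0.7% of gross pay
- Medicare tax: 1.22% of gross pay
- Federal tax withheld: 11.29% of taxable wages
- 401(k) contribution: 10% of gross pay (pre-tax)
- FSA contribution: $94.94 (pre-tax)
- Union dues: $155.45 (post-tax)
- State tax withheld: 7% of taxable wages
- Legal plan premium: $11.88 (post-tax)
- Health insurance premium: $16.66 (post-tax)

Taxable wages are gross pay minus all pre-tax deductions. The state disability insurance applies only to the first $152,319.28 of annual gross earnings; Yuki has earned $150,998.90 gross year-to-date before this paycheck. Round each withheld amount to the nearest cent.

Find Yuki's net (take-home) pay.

$1,629.34

401(k) contribution: $2,627.44 × 0.1 = $262.74
FSA contribution: $94.94
Pre-tax total = $262.74 + $94.94 = $357.68
Taxable wages = $2,627.44 − $357.68 = $2,269.76
Federal tax withheld: $2,269.76 × 0.1129 = $256.26
State tax withheld: $2,269.76 × 0.07 = $158.88
State disability insurance: only $152,319.28 − $150,998.90 = $1,320.38 of this check is subject → $1,320.38 × 0.007 = $9.24
Medicare tax: $2,627.44 × 0.0122 = $32.05
Health insurance premium: $16.66
Union dues: $155.45
Legal plan premium: $11.88
Total deductions = $262.74 + $94.94 + $256.26 + $158.88 + $9.24 + $32.05 + $16.66 + $155.45 + $11.88 = $998.10
Net pay = $2,627.44 − $998.10 = $1,629.34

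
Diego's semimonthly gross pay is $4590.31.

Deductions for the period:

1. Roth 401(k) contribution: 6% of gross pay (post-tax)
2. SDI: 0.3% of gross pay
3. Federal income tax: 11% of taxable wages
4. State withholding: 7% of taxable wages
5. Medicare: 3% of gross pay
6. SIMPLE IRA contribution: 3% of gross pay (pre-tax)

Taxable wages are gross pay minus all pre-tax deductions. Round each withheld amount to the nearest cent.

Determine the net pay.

$3224.23

SIMPLE IRA contribution: $4590.31 × 0.03 = $137.71
Taxable wages = $4590.31 − $137.71 = $4452.60
State withholding: $4452.60 × 0.07 = $311.68
Federal income tax: $4452.60 × 0.11 = $489.79
Medicare: $4590.31 × 0.03 = $137.71
SDI: $4590.31 × 0.003 = $13.77
Roth 401(k) contribution: $4590.31 × 0.06 = $275.42
Total deductions = $137.71 + $311.68 + $489.79 + $137.71 + $13.77 + $275.42 = $1366.08
Net pay = $4590.31 − $1366.08 = $3224.23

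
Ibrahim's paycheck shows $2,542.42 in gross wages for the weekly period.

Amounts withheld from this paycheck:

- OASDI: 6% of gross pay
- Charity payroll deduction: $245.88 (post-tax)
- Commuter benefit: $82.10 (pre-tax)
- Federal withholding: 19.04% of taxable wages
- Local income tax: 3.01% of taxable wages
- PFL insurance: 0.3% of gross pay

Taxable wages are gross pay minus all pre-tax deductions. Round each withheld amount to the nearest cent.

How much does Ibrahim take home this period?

Commuter benefit: $82.10
Taxable wages = $2,542.42 − $82.10 = $2,460.32
Local income tax: $2,460.32 × 0.0301 = $74.06
Federal withholding: $2,460.32 × 0.1904 = $468.44
PFL insurance: $2,542.42 × 0.003 = $7.63
OASDI: $2,542.42 × 0.06 = $152.55
Charity payroll deduction: $245.88
Total deductions = $82.10 + $74.06 + $468.44 + $7.63 + $152.55 + $245.88 = $1,030.66
Net pay = $2,542.42 − $1,030.66 = $1,511.76

$1,511.76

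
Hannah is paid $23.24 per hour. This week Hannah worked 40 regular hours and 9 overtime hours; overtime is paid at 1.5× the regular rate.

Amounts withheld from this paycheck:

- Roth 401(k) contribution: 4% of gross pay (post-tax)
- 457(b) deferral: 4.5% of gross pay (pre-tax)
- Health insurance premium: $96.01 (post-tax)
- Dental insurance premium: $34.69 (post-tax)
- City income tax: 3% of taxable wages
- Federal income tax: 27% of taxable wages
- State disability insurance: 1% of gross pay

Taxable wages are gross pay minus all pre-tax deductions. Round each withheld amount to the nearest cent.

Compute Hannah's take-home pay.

$638.31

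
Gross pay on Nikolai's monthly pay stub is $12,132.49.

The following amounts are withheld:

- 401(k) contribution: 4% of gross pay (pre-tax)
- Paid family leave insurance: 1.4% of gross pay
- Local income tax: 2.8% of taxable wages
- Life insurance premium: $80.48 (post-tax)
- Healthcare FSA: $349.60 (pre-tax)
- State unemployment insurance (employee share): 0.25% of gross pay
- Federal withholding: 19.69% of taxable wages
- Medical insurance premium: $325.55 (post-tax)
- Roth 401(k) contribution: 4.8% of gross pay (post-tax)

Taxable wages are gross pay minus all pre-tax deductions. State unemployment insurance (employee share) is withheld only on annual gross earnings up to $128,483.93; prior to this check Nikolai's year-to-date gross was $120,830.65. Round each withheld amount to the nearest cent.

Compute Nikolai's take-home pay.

Healthcare FSA: $349.60
401(k) contribution: $12,132.49 × 0.04 = $485.30
Pre-tax total = $349.60 + $485.30 = $834.90
Taxable wages = $12,132.49 − $834.90 = $11,297.59
Local income tax: $11,297.59 × 0.028 = $316.33
Federal withholding: $11,297.59 × 0.1969 = $2,224.50
State unemployment insurance (employee share): only $128,483.93 − $120,830.65 = $7,653.28 of this check is subject → $7,653.28 × 0.0025 = $19.13
Paid family leave insurance: $12,132.49 × 0.014 = $169.85
Roth 401(k) contribution: $12,132.49 × 0.048 = $582.36
Life insurance premium: $80.48
Medical insurance premium: $325.55
Total deductions = $349.60 + $485.30 + $316.33 + $2,224.50 + $19.13 + $169.85 + $582.36 + $80.48 + $325.55 = $4,553.10
Net pay = $12,132.49 − $4,553.10 = $7,579.39

$7,579.39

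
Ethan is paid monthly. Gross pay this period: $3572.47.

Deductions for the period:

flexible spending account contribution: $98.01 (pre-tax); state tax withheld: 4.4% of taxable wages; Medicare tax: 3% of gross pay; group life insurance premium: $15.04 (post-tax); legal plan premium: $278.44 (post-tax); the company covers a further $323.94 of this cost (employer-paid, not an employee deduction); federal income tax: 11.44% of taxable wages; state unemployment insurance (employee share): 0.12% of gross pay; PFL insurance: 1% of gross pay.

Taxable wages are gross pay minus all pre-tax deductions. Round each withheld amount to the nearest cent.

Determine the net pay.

Flexible spending account contribution: $98.01
Taxable wages = $3572.47 − $98.01 = $3474.46
Federal income tax: $3474.46 × 0.1144 = $397.48
State tax withheld: $3474.46 × 0.044 = $152.88
PFL insurance: $3572.47 × 0.01 = $35.72
State unemployment insurance (employee share): $3572.47 × 0.0012 = $4.29
Medicare tax: $3572.47 × 0.03 = $107.17
Group life insurance premium: $15.04
Legal plan premium: $278.44
(Employer's $323.94 toward legal plan premium is not withheld from the employee.)
Total deductions = $98.01 + $397.48 + $152.88 + $35.72 + $4.29 + $107.17 + $15.04 + $278.44 = $1089.03
Net pay = $3572.47 − $1089.03 = $2483.44

$2483.44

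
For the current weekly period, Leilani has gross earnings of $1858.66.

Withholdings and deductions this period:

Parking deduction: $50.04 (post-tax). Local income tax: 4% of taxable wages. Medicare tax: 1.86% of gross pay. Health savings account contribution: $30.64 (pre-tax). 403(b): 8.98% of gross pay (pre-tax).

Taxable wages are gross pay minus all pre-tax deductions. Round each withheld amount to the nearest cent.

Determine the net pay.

Health savings account contribution: $30.64
403(b): $1858.66 × 0.0898 = $166.91
Pre-tax total = $30.64 + $166.91 = $197.55
Taxable wages = $1858.66 − $197.55 = $1661.11
Local income tax: $1661.11 × 0.04 = $66.44
Medicare tax: $1858.66 × 0.0186 = $34.57
Parking deduction: $50.04
Total deductions = $30.64 + $166.91 + $66.44 + $34.57 + $50.04 = $348.60
Net pay = $1858.66 − $348.60 = $1510.06

$1510.06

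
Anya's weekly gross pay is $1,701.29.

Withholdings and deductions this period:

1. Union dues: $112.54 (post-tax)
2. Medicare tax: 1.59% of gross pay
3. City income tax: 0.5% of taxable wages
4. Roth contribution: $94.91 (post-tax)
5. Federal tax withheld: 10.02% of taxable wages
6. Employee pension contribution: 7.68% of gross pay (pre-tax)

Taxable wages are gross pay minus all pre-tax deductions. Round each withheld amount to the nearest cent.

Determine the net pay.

Employee pension contribution: $1,701.29 × 0.0768 = $130.66
Taxable wages = $1,701.29 − $130.66 = $1,570.63
City income tax: $1,570.63 × 0.005 = $7.85
Federal tax withheld: $1,570.63 × 0.1002 = $157.38
Medicare tax: $1,701.29 × 0.0159 = $27.05
Roth contribution: $94.91
Union dues: $112.54
Total deductions = $130.66 + $7.85 + $157.38 + $27.05 + $94.91 + $112.54 = $530.39
Net pay = $1,701.29 − $530.39 = $1,170.90

$1,170.90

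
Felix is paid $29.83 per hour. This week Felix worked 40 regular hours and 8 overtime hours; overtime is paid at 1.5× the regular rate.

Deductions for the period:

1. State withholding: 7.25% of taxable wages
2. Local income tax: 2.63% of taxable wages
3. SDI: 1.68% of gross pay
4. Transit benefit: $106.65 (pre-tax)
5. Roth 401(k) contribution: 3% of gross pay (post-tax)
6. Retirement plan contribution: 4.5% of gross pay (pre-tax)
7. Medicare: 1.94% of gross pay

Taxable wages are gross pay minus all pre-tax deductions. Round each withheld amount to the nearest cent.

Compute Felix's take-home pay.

$1136.21

Regular pay: 40 × $29.83 = $1193.20
Overtime pay: 8 × $29.83 × 1.5 = $357.96
Gross pay = $1193.20 + $357.96 = $1551.16
Retirement plan contribution: $1551.16 × 0.045 = $69.80
Transit benefit: $106.65
Pre-tax total = $69.80 + $106.65 = $176.45
Taxable wages = $1551.16 − $176.45 = $1374.71
State withholding: $1374.71 × 0.0725 = $99.67
Local income tax: $1374.71 × 0.0263 = $36.15
SDI: $1551.16 × 0.0168 = $26.06
Medicare: $1551.16 × 0.0194 = $30.09
Roth 401(k) contribution: $1551.16 × 0.03 = $46.53
Total deductions = $69.80 + $106.65 + $99.67 + $36.15 + $26.06 + $30.09 + $46.53 = $414.95
Net pay = $1551.16 − $414.95 = $1136.21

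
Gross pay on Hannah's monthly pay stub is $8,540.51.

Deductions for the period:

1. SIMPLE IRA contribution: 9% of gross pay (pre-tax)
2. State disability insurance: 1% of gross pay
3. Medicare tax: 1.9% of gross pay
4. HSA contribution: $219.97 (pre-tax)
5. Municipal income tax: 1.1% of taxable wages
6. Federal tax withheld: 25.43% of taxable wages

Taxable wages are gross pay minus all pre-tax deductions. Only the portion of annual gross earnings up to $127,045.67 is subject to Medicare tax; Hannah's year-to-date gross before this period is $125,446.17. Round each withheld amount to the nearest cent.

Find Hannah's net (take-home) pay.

SIMPLE IRA contribution: $8,540.51 × 0.09 = $768.65
HSA contribution: $219.97
Pre-tax total = $768.65 + $219.97 = $988.62
Taxable wages = $8,540.51 − $988.62 = $7,551.89
Federal tax withheld: $7,551.89 × 0.2543 = $1,920.45
Municipal income tax: $7,551.89 × 0.011 = $83.07
Medicare tax: only $127,045.67 − $125,446.17 = $1,599.50 of this check is subject → $1,599.50 × 0.019 = $30.39
State disability insurance: $8,540.51 × 0.01 = $85.41
Total deductions = $768.65 + $219.97 + $1,920.45 + $83.07 + $30.39 + $85.41 = $3,107.94
Net pay = $8,540.51 − $3,107.94 = $5,432.57

$5,432.57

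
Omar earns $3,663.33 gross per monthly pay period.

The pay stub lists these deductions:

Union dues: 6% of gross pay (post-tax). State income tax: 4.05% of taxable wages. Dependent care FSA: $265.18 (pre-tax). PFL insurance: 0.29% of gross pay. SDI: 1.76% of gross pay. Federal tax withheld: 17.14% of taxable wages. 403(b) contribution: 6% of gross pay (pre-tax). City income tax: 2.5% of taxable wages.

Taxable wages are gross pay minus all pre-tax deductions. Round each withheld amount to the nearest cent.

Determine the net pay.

403(b) contribution: $3,663.33 × 0.06 = $219.80
Dependent care FSA: $265.18
Pre-tax total = $219.80 + $265.18 = $484.98
Taxable wages = $3,663.33 − $484.98 = $3,178.35
Federal tax withheld: $3,178.35 × 0.1714 = $544.77
City income tax: $3,178.35 × 0.025 = $79.46
State income tax: $3,178.35 × 0.0405 = $128.72
SDI: $3,663.33 × 0.0176 = $64.47
PFL insurance: $3,663.33 × 0.0029 = $10.62
Union dues: $3,663.33 × 0.06 = $219.80
Total deductions = $219.80 + $265.18 + $544.77 + $79.46 + $128.72 + $64.47 + $10.62 + $219.80 = $1,532.82
Net pay = $3,663.33 − $1,532.82 = $2,130.51

$2,130.51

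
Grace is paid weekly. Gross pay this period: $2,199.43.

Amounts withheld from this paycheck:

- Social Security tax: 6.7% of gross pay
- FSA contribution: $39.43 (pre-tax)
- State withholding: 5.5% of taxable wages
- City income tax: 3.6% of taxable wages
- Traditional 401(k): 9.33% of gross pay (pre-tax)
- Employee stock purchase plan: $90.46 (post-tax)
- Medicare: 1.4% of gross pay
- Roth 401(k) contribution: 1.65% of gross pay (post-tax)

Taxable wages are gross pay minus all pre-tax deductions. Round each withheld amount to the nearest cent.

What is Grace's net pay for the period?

FSA contribution: $39.43
Traditional 401(k): $2,199.43 × 0.0933 = $205.21
Pre-tax total = $39.43 + $205.21 = $244.64
Taxable wages = $2,199.43 − $244.64 = $1,954.79
State withholding: $1,954.79 × 0.055 = $107.51
City income tax: $1,954.79 × 0.036 = $70.37
Social Security tax: $2,199.43 × 0.067 = $147.36
Medicare: $2,199.43 × 0.014 = $30.79
Employee stock purchase plan: $90.46
Roth 401(k) contribution: $2,199.43 × 0.0165 = $36.29
Total deductions = $39.43 + $205.21 + $107.51 + $70.37 + $147.36 + $30.79 + $90.46 + $36.29 = $727.42
Net pay = $2,199.43 − $727.42 = $1,472.01

$1,472.01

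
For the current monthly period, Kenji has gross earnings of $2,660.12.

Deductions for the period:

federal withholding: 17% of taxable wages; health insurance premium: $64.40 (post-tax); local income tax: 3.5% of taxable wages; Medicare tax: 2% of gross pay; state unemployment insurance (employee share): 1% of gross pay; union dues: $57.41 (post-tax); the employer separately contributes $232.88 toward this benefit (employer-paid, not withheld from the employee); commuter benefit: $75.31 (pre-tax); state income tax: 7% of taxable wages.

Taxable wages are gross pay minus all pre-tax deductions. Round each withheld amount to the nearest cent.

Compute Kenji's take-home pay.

$1,672.37

Commuter benefit: $75.31
Taxable wages = $2,660.12 − $75.31 = $2,584.81
State income tax: $2,584.81 × 0.07 = $180.94
Local income tax: $2,584.81 × 0.035 = $90.47
Federal withholding: $2,584.81 × 0.17 = $439.42
State unemployment insurance (employee share): $2,660.12 × 0.01 = $26.60
Medicare tax: $2,660.12 × 0.02 = $53.20
Health insurance premium: $64.40
Union dues: $57.41
(Employer's $232.88 toward union dues is not withheld from the employee.)
Total deductions = $75.31 + $180.94 + $90.47 + $439.42 + $26.60 + $53.20 + $64.40 + $57.41 = $987.75
Net pay = $2,660.12 − $987.75 = $1,672.37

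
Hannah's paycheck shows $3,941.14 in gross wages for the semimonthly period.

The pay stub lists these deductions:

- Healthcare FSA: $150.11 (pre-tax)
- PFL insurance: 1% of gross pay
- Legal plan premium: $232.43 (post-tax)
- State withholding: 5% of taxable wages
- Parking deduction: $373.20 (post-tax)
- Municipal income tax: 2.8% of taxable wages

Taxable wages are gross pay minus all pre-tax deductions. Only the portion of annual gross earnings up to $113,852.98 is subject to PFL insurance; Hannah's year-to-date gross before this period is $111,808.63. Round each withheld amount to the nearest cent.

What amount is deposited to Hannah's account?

$2,869.26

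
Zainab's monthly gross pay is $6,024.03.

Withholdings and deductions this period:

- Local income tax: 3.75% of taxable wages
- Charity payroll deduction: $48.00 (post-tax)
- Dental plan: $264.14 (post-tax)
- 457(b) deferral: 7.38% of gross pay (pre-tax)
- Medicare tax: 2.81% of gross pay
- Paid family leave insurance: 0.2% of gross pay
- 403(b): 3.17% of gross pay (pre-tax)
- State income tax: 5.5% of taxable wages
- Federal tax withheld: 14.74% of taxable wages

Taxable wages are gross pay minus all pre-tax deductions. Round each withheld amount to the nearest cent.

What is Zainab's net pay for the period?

$3,602.33

403(b): $6,024.03 × 0.0317 = $190.96
457(b) deferral: $6,024.03 × 0.0738 = $444.57
Pre-tax total = $190.96 + $444.57 = $635.53
Taxable wages = $6,024.03 − $635.53 = $5,388.50
Federal tax withheld: $5,388.50 × 0.1474 = $794.26
State income tax: $5,388.50 × 0.055 = $296.37
Local income tax: $5,388.50 × 0.0375 = $202.07
Paid family leave insurance: $6,024.03 × 0.002 = $12.05
Medicare tax: $6,024.03 × 0.0281 = $169.28
Charity payroll deduction: $48.00
Dental plan: $264.14
Total deductions = $190.96 + $444.57 + $794.26 + $296.37 + $202.07 + $12.05 + $169.28 + $48.00 + $264.14 = $2,421.70
Net pay = $6,024.03 − $2,421.70 = $3,602.33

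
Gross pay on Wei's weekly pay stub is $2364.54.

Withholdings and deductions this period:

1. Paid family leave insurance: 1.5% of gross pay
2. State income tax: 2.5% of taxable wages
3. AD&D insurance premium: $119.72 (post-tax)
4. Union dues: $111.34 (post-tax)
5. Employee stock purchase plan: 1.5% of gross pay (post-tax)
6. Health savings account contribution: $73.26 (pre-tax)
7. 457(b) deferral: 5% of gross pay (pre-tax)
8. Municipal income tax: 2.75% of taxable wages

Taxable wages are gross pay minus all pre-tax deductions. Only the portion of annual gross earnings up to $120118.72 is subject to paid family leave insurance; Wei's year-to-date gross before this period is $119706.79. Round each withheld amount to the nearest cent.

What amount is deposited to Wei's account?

$1786.25

457(b) deferral: $2364.54 × 0.05 = $118.23
Health savings account contribution: $73.26
Pre-tax total = $118.23 + $73.26 = $191.49
Taxable wages = $2364.54 − $191.49 = $2173.05
State income tax: $2173.05 × 0.025 = $54.33
Municipal income tax: $2173.05 × 0.0275 = $59.76
Paid family leave insurance: only $120118.72 − $119706.79 = $411.93 of this check is subject → $411.93 × 0.015 = $6.18
Employee stock purchase plan: $2364.54 × 0.015 = $35.47
Union dues: $111.34
AD&D insurance premium: $119.72
Total deductions = $118.23 + $73.26 + $54.33 + $59.76 + $6.18 + $35.47 + $111.34 + $119.72 = $578.29
Net pay = $2364.54 − $578.29 = $1786.25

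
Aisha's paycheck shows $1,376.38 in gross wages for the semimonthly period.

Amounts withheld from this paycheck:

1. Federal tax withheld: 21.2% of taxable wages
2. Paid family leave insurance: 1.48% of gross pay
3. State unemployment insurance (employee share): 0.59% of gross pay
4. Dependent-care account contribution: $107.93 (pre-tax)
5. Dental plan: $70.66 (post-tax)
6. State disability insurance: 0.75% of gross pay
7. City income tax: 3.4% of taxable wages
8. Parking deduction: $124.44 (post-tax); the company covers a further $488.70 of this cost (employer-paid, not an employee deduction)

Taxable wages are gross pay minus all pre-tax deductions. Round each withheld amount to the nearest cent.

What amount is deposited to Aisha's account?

$722.50

Dependent-care account contribution: $107.93
Taxable wages = $1,376.38 − $107.93 = $1,268.45
Federal tax withheld: $1,268.45 × 0.212 = $268.91
City income tax: $1,268.45 × 0.034 = $43.13
State unemployment insurance (employee share): $1,376.38 × 0.0059 = $8.12
State disability insurance: $1,376.38 × 0.0075 = $10.32
Paid family leave insurance: $1,376.38 × 0.0148 = $20.37
Dental plan: $70.66
Parking deduction: $124.44
(Employer's $488.70 toward parking deduction is not withheld from the employee.)
Total deductions = $107.93 + $268.91 + $43.13 + $8.12 + $10.32 + $20.37 + $70.66 + $124.44 = $653.88
Net pay = $1,376.38 − $653.88 = $722.50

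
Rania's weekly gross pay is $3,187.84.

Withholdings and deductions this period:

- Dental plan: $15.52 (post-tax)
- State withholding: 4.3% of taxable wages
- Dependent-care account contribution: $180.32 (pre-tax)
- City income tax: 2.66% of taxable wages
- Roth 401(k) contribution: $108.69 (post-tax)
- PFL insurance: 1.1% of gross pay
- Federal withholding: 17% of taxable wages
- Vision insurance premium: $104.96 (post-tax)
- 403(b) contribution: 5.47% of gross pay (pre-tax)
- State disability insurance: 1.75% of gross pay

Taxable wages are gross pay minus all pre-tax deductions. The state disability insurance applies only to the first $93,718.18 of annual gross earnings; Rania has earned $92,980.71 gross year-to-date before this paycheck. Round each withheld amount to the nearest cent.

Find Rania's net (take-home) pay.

$1,877.17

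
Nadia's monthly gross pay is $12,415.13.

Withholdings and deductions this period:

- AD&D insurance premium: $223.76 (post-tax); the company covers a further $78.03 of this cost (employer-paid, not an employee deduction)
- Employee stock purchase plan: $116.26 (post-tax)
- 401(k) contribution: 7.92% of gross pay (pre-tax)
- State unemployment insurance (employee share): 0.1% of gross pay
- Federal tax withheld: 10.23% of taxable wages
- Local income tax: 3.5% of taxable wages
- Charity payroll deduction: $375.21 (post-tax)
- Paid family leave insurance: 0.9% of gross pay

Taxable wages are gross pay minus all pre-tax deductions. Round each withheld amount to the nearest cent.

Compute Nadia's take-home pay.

401(k) contribution: $12,415.13 × 0.0792 = $983.28
Taxable wages = $12,415.13 − $983.28 = $11,431.85
Local income tax: $11,431.85 × 0.035 = $400.11
Federal tax withheld: $11,431.85 × 0.1023 = $1,169.48
State unemployment insurance (employee share): $12,415.13 × 0.001 = $12.42
Paid family leave insurance: $12,415.13 × 0.009 = $111.74
Charity payroll deduction: $375.21
AD&D insurance premium: $223.76
Employee stock purchase plan: $116.26
(Employer's $78.03 toward AD&D insurance premium is not withheld from the employee.)
Total deductions = $983.28 + $400.11 + $1,169.48 + $12.42 + $111.74 + $375.21 + $223.76 + $116.26 = $3,392.26
Net pay = $12,415.13 − $3,392.26 = $9,022.87

$9,022.87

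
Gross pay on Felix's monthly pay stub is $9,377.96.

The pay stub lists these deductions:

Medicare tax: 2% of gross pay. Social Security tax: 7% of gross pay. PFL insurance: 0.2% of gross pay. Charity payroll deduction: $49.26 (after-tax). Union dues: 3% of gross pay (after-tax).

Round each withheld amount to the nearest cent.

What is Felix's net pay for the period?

PFL insurance: $9,377.96 × 0.002 = $18.76
Medicare tax: $9,377.96 × 0.02 = $187.56
Social Security tax: $9,377.96 × 0.07 = $656.46
Union dues: $9,377.96 × 0.03 = $281.34
Charity payroll deduction: $49.26
Total deductions = $18.76 + $187.56 + $656.46 + $281.34 + $49.26 = $1,193.38
Net pay = $9,377.96 − $1,193.38 = $8,184.58

$8,184.58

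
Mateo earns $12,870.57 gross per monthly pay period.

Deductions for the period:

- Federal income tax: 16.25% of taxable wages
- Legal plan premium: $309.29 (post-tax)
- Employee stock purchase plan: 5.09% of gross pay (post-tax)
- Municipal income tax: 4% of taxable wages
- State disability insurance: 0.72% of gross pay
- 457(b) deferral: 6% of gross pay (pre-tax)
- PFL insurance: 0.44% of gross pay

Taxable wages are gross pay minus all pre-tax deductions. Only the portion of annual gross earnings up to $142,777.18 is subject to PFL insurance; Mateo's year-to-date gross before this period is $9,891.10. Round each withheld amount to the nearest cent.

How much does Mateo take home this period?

$8,534.73

457(b) deferral: $12,870.57 × 0.06 = $772.23
Taxable wages = $12,870.57 − $772.23 = $12,098.34
Municipal income tax: $12,098.34 × 0.04 = $483.93
Federal income tax: $12,098.34 × 0.1625 = $1,965.98
State disability insurance: $12,870.57 × 0.0072 = $92.67
PFL insurance: cap not yet reached, full $12,870.57 is subject → $12,870.57 × 0.0044 = $56.63
Legal plan premium: $309.29
Employee stock purchase plan: $12,870.57 × 0.0509 = $655.11
Total deductions = $772.23 + $483.93 + $1,965.98 + $92.67 + $56.63 + $309.29 + $655.11 = $4,335.84
Net pay = $12,870.57 − $4,335.84 = $8,534.73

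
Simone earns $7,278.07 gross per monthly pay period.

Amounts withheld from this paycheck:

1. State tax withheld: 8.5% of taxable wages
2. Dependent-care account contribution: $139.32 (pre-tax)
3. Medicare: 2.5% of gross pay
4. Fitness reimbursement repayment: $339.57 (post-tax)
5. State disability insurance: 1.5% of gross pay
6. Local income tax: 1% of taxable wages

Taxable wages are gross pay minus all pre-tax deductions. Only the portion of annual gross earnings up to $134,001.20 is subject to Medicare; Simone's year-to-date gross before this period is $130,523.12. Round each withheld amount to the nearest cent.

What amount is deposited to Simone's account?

$5,924.88

Dependent-care account contribution: $139.32
Taxable wages = $7,278.07 − $139.32 = $7,138.75
State tax withheld: $7,138.75 × 0.085 = $606.79
Local income tax: $7,138.75 × 0.01 = $71.39
Medicare: only $134,001.20 − $130,523.12 = $3,478.08 of this check is subject → $3,478.08 × 0.025 = $86.95
State disability insurance: $7,278.07 × 0.015 = $109.17
Fitness reimbursement repayment: $339.57
Total deductions = $139.32 + $606.79 + $71.39 + $86.95 + $109.17 + $339.57 = $1,353.19
Net pay = $7,278.07 − $1,353.19 = $5,924.88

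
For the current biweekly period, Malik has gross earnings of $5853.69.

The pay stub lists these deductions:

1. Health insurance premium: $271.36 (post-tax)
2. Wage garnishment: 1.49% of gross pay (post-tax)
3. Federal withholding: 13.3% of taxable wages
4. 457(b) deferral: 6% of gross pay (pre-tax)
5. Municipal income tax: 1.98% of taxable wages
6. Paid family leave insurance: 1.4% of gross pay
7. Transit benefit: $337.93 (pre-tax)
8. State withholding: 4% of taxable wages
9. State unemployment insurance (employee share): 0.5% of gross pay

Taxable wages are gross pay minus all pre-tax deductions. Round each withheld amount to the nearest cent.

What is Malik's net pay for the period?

$3699.02

Transit benefit: $337.93
457(b) deferral: $5853.69 × 0.06 = $351.22
Pre-tax total = $337.93 + $351.22 = $689.15
Taxable wages = $5853.69 − $689.15 = $5164.54
Federal withholding: $5164.54 × 0.133 = $686.88
State withholding: $5164.54 × 0.04 = $206.58
Municipal income tax: $5164.54 × 0.0198 = $102.26
State unemployment insurance (employee share): $5853.69 × 0.005 = $29.27
Paid family leave insurance: $5853.69 × 0.014 = $81.95
Health insurance premium: $271.36
Wage garnishment: $5853.69 × 0.0149 = $87.22
Total deductions = $337.93 + $351.22 + $686.88 + $206.58 + $102.26 + $29.27 + $81.95 + $271.36 + $87.22 = $2154.67
Net pay = $5853.69 − $2154.67 = $3699.02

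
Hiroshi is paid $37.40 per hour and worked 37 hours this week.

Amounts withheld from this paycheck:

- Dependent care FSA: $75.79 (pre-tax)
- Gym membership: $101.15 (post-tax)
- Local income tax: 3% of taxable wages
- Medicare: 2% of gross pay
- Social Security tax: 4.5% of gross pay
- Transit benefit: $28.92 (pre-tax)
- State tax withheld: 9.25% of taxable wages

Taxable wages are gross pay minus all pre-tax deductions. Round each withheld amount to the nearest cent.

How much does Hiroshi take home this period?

Gross pay: 37 × $37.40 = $1383.80
Transit benefit: $28.92
Dependent care FSA: $75.79
Pre-tax total = $28.92 + $75.79 = $104.71
Taxable wages = $1383.80 − $104.71 = $1279.09
State tax withheld: $1279.09 × 0.0925 = $118.32
Local income tax: $1279.09 × 0.03 = $38.37
Medicare: $1383.80 × 0.02 = $27.68
Social Security tax: $1383.80 × 0.045 = $62.27
Gym membership: $101.15
Total deductions = $28.92 + $75.79 + $118.32 + $38.37 + $27.68 + $62.27 + $101.15 = $452.50
Net pay = $1383.80 − $452.50 = $931.30

$931.30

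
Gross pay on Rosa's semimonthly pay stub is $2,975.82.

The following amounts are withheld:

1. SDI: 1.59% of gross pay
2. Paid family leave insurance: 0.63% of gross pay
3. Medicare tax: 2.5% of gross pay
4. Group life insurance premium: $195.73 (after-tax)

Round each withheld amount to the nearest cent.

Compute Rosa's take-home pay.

$2,639.62

Medicare tax: $2,975.82 × 0.025 = $74.40
Paid family leave insurance: $2,975.82 × 0.0063 = $18.75
SDI: $2,975.82 × 0.0159 = $47.32
Group life insurance premium: $195.73
Total deductions = $74.40 + $18.75 + $47.32 + $195.73 = $336.20
Net pay = $2,975.82 − $336.20 = $2,639.62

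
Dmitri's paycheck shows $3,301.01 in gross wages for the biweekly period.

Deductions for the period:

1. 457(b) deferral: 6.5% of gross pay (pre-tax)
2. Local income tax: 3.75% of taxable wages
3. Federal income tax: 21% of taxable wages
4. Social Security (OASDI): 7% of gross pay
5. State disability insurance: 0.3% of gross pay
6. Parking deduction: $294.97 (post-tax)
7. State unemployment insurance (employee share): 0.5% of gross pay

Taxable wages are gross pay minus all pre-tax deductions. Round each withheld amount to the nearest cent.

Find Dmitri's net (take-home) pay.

$1,770.10

457(b) deferral: $3,301.01 × 0.065 = $214.57
Taxable wages = $3,301.01 − $214.57 = $3,086.44
Local income tax: $3,086.44 × 0.0375 = $115.74
Federal income tax: $3,086.44 × 0.21 = $648.15
State disability insurance: $3,301.01 × 0.003 = $9.90
Social Security (OASDI): $3,301.01 × 0.07 = $231.07
State unemployment insurance (employee share): $3,301.01 × 0.005 = $16.51
Parking deduction: $294.97
Total deductions = $214.57 + $115.74 + $648.15 + $9.90 + $231.07 + $16.51 + $294.97 = $1,530.91
Net pay = $3,301.01 − $1,530.91 = $1,770.10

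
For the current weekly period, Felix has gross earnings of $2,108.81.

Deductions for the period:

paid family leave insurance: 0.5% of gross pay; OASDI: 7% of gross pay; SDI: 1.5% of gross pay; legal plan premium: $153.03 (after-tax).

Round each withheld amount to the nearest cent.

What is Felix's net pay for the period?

$1,765.99

Paid family leave insurance: $2,108.81 × 0.005 = $10.54
OASDI: $2,108.81 × 0.07 = $147.62
SDI: $2,108.81 × 0.015 = $31.63
Legal plan premium: $153.03
Total deductions = $10.54 + $147.62 + $31.63 + $153.03 = $342.82
Net pay = $2,108.81 − $342.82 = $1,765.99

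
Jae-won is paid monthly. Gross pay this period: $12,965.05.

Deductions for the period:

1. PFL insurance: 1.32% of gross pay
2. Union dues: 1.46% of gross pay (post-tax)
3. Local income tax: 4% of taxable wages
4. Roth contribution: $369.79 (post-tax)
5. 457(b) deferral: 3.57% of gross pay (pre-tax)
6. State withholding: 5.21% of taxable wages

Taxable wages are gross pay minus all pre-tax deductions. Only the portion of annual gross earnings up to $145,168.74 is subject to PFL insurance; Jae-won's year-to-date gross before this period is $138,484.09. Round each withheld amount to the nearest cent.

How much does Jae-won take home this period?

$10,703.43

457(b) deferral: $12,965.05 × 0.0357 = $462.85
Taxable wages = $12,965.05 − $462.85 = $12,502.20
State withholding: $12,502.20 × 0.0521 = $651.36
Local income tax: $12,502.20 × 0.04 = $500.09
PFL insurance: only $145,168.74 − $138,484.09 = $6,684.65 of this check is subject → $6,684.65 × 0.0132 = $88.24
Union dues: $12,965.05 × 0.0146 = $189.29
Roth contribution: $369.79
Total deductions = $462.85 + $651.36 + $500.09 + $88.24 + $189.29 + $369.79 = $2,261.62
Net pay = $12,965.05 − $2,261.62 = $10,703.43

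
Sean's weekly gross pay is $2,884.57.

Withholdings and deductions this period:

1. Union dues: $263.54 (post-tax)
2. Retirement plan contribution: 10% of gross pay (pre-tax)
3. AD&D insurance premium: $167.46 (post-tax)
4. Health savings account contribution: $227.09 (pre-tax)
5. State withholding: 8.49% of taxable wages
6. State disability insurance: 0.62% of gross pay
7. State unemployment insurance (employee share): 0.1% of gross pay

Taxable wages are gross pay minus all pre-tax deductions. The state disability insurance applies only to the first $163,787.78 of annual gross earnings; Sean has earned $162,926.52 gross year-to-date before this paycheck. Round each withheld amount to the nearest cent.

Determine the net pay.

Health savings account contribution: $227.09
Retirement plan contribution: $2,884.57 × 0.1 = $288.46
Pre-tax total = $227.09 + $288.46 = $515.55
Taxable wages = $2,884.57 − $515.55 = $2,369.02
State withholding: $2,369.02 × 0.0849 = $201.13
State disability insurance: only $163,787.78 − $162,926.52 = $861.26 of this check is subject → $861.26 × 0.0062 = $5.34
State unemployment insurance (employee share): $2,884.57 × 0.001 = $2.88
Union dues: $263.54
AD&D insurance premium: $167.46
Total deductions = $227.09 + $288.46 + $201.13 + $5.34 + $2.88 + $263.54 + $167.46 = $1,155.90
Net pay = $2,884.57 − $1,155.90 = $1,728.67

$1,728.67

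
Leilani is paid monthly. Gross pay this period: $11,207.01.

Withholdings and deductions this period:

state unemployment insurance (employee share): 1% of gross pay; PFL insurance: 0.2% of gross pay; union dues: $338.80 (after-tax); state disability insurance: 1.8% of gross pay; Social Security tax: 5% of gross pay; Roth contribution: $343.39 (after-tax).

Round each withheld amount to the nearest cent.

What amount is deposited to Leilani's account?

Social Security tax: $11,207.01 × 0.05 = $560.35
State disability insurance: $11,207.01 × 0.018 = $201.73
PFL insurance: $11,207.01 × 0.002 = $22.41
State unemployment insurance (employee share): $11,207.01 × 0.01 = $112.07
Union dues: $338.80
Roth contribution: $343.39
Total deductions = $560.35 + $201.73 + $22.41 + $112.07 + $338.80 + $343.39 = $1,578.75
Net pay = $11,207.01 − $1,578.75 = $9,628.26

$9,628.26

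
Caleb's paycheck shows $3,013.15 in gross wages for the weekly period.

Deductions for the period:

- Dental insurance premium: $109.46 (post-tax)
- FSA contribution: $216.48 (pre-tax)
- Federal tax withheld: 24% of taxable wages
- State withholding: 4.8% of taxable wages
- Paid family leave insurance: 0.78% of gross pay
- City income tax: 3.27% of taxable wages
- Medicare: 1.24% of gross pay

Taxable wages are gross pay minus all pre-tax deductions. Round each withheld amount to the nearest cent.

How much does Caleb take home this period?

FSA contribution: $216.48
Taxable wages = $3,013.15 − $216.48 = $2,796.67
City income tax: $2,796.67 × 0.0327 = $91.45
State withholding: $2,796.67 × 0.048 = $134.24
Federal tax withheld: $2,796.67 × 0.24 = $671.20
Medicare: $3,013.15 × 0.0124 = $37.36
Paid family leave insurance: $3,013.15 × 0.0078 = $23.50
Dental insurance premium: $109.46
Total deductions = $216.48 + $91.45 + $134.24 + $671.20 + $37.36 + $23.50 + $109.46 = $1,283.69
Net pay = $3,013.15 − $1,283.69 = $1,729.46

$1,729.46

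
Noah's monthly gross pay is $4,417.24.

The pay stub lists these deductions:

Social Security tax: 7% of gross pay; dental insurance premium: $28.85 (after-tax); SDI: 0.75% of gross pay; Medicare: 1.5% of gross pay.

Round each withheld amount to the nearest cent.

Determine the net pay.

SDI: $4,417.24 × 0.0075 = $33.13
Social Security tax: $4,417.24 × 0.07 = $309.21
Medicare: $4,417.24 × 0.015 = $66.26
Dental insurance premium: $28.85
Total deductions = $33.13 + $309.21 + $66.26 + $28.85 = $437.45
Net pay = $4,417.24 − $437.45 = $3,979.79

$3,979.79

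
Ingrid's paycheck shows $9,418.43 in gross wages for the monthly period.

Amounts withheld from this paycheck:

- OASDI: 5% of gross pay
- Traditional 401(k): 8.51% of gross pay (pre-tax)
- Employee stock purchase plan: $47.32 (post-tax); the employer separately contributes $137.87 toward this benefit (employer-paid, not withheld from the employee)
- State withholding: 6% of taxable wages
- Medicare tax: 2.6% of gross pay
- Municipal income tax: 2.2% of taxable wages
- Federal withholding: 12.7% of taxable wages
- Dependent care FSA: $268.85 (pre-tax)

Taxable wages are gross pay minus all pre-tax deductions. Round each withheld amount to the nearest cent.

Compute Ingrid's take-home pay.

$5,840.21

Traditional 401(k): $9,418.43 × 0.0851 = $801.51
Dependent care FSA: $268.85
Pre-tax total = $801.51 + $268.85 = $1,070.36
Taxable wages = $9,418.43 − $1,070.36 = $8,348.07
State withholding: $8,348.07 × 0.06 = $500.88
Federal withholding: $8,348.07 × 0.127 = $1,060.20
Municipal income tax: $8,348.07 × 0.022 = $183.66
Medicare tax: $9,418.43 × 0.026 = $244.88
OASDI: $9,418.43 × 0.05 = $470.92
Employee stock purchase plan: $47.32
(Employer's $137.87 toward employee stock purchase plan is not withheld from the employee.)
Total deductions = $801.51 + $268.85 + $500.88 + $1,060.20 + $183.66 + $244.88 + $470.92 + $47.32 = $3,578.22
Net pay = $9,418.43 − $3,578.22 = $5,840.21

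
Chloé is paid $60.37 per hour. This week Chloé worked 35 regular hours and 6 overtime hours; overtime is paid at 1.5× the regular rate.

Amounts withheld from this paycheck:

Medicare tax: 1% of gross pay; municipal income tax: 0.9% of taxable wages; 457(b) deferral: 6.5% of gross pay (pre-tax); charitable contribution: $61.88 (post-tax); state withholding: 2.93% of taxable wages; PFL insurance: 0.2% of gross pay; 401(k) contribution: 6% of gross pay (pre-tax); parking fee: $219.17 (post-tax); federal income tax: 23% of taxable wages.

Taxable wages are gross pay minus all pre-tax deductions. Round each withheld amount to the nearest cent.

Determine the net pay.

Regular pay: 35 × $60.37 = $2,112.95
Overtime pay: 6 × $60.37 × 1.5 = $543.33
Gross pay = $2,112.95 + $543.33 = $2,656.28
457(b) deferral: $2,656.28 × 0.065 = $172.66
401(k) contribution: $2,656.28 × 0.06 = $159.38
Pre-tax total = $172.66 + $159.38 = $332.04
Taxable wages = $2,656.28 − $332.04 = $2,324.24
Federal income tax: $2,324.24 × 0.23 = $534.58
State withholding: $2,324.24 × 0.0293 = $68.10
Municipal income tax: $2,324.24 × 0.009 = $20.92
PFL insurance: $2,656.28 × 0.002 = $5.31
Medicare tax: $2,656.28 × 0.01 = $26.56
Parking fee: $219.17
Charitable contribution: $61.88
Total deductions = $172.66 + $159.38 + $534.58 + $68.10 + $20.92 + $5.31 + $26.56 + $219.17 + $61.88 = $1,268.56
Net pay = $2,656.28 − $1,268.56 = $1,387.72

$1,387.72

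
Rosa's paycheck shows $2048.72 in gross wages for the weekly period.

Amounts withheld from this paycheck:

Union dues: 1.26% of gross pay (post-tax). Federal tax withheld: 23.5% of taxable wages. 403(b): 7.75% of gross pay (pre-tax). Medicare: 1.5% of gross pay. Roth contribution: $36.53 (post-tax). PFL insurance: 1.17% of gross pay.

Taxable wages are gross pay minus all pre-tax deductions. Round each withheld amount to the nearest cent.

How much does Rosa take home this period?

$1328.76

403(b): $2048.72 × 0.0775 = $158.78
Taxable wages = $2048.72 − $158.78 = $1889.94
Federal tax withheld: $1889.94 × 0.235 = $444.14
PFL insurance: $2048.72 × 0.0117 = $23.97
Medicare: $2048.72 × 0.015 = $30.73
Roth contribution: $36.53
Union dues: $2048.72 × 0.0126 = $25.81
Total deductions = $158.78 + $444.14 + $23.97 + $30.73 + $36.53 + $25.81 = $719.96
Net pay = $2048.72 − $719.96 = $1328.76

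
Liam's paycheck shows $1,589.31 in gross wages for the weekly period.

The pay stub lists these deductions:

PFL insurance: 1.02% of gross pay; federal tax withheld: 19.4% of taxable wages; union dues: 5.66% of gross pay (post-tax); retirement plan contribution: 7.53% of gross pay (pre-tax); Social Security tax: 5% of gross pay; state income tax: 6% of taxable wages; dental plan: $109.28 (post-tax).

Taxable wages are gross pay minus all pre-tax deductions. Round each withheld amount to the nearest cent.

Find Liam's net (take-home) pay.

$801.43

Retirement plan contribution: $1,589.31 × 0.0753 = $119.68
Taxable wages = $1,589.31 − $119.68 = $1,469.63
Federal tax withheld: $1,469.63 × 0.194 = $285.11
State income tax: $1,469.63 × 0.06 = $88.18
PFL insurance: $1,589.31 × 0.0102 = $16.21
Social Security tax: $1,589.31 × 0.05 = $79.47
Union dues: $1,589.31 × 0.0566 = $89.95
Dental plan: $109.28
Total deductions = $119.68 + $285.11 + $88.18 + $16.21 + $79.47 + $89.95 + $109.28 = $787.88
Net pay = $1,589.31 − $787.88 = $801.43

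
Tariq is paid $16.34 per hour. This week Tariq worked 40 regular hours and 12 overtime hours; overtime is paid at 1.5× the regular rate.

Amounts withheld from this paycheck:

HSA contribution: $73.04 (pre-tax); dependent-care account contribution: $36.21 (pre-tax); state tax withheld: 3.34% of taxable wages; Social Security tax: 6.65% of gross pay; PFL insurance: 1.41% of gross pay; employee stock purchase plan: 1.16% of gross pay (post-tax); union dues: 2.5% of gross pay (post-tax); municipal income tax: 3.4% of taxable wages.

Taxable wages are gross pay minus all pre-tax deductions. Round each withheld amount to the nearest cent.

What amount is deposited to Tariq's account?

$670.90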